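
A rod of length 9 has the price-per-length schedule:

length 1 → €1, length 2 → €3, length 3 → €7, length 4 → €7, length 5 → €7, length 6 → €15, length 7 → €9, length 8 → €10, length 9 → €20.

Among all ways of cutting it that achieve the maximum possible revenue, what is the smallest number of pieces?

2

Consider every possible first cut. r[k] is the best of p[i]+r[k−i] over all sellable i≤k.
r[1] = 1
r[2] = 3
r[3] = 7
r[4] = 8  (first piece 1, then r[3]=7)
r[5] = 10  (first piece 2, then r[3]=7)
r[6] = 15
r[7] = 16  (first piece 1, then r[6]=15)
r[8] = 18  (first piece 2, then r[6]=15)
r[9] = 22  (first piece 3, then r[6]=15)
Maximum revenue is €22.
Now minimize piece count subject to staying optimal: for each k, pieces[k] = 1 + min over i with p[i]+r[k−i]=r[k] of pieces[k−i].
pieces[6] = 1
pieces[7] = 2
pieces[8] = 2
pieces[9] = 2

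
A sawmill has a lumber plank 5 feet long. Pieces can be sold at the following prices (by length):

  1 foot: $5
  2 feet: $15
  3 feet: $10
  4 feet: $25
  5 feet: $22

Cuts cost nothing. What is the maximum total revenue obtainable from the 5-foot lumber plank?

35

Build R[k] bottom-up: R[k] = max over allowed piece i of (p[i] + R[k−i]).
R[1] = 5
R[2] = max(5+5, 15+0) = 15
R[3] = max(5+15, 15+5, 10+0) = 20
R[4] = max(5+20, 15+15, 10+5, 25+0) = 30
R[5] = max(5+30, 15+20, 10+15, 25+5, 22+0) = 35
One optimal cutting: 2 + 2 + 1 → $15 + $15 + $5 = $35.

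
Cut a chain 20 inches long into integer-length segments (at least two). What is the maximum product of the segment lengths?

Define m[k] = max over 1≤i<k of i · max(k−i, m[k−i]); the inner max lets the remainder stay uncut if that's better.
m[2] = 1*max(1,0) = 1*1 = 1
m[3] = 1*max(2,1) = 1*2 = 2
m[4] = 2*max(2,1) = 2*2 = 4
m[5] = 2*max(3,2) = 2*3 = 6
m[6] = 3*max(3,2) = 3*3 = 9
m[7] = 2*max(5,6) = 2*6 = 12
m[8] = 2*max(6,9) = 2*9 = 18
m[9] = 3*max(6,9) = 3*9 = 27
m[10] = 2*max(8,18) = 2*18 = 36
m[11] = 2*max(9,27) = 2*27 = 54
m[12] = 3*max(9,27) = 3*27 = 81
m[13] = 2*max(11,54) = 2*54 = 108
m[14] = 2*max(12,81) = 2*81 = 162
m[15] = 3*max(12,81) = 3*81 = 243
m[16] = 2*max(14,162) = 2*162 = 324
m[17] = 2*max(15,243) = 2*243 = 486
m[18] = 3*max(15,243) = 3*243 = 729
m[19] = 2*max(17,486) = 2*486 = 972
m[20] = 2*max(18,729) = 2*729 = 1458
One optimal split: 3 + 3 + 3 + 3 + 3 + 3 + 2; product 3*3*3*3*3*3*2 = 1458.

1458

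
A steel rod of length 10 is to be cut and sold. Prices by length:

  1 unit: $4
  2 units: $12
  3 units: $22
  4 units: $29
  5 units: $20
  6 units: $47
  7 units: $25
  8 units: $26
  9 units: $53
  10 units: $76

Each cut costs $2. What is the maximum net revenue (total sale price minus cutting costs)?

76

Build r[k] bottom-up: r[k] = max over allowed piece i of (p[i] + r[k−i]) − 2 per cut.
r[1] = 4
r[2] = 12
r[3] = 22
r[4] = 29
r[5] = 32  (first piece 2, then r[3]=22)
r[6] = 47
r[7] = 49  (first piece 1, then r[6]=47)
r[8] = 57  (first piece 2, then r[6]=47)
r[9] = 67  (first piece 3, then r[6]=47)
r[10] = 76
Best is to make no cuts and sell whole for $76.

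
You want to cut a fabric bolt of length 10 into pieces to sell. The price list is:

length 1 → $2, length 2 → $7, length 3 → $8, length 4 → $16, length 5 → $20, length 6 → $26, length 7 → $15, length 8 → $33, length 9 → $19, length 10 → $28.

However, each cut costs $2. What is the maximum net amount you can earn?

Consider every possible first cut. net[k] is the best of p[i]+net[k−i] over all sellable i≤k, charging 2 whenever i<k.
net[1] = 2
net[2] = max(2+2-2, 7+0) = 7
net[3] = max(2+7-2, 7+2-2, 8+0) = 8
net[4] = max(2+8-2, 7+7-2, 8+2-2, 16+0) = 16
net[5] = max(2+16-2, 7+8-2, 8+7-2, 16+2-2, 20+0) = 20
net[6] = max(2+20-2, 7+16-2, 8+8-2, 16+7-2, 20+2-2, 26+0) = 26
net[7] = max(2+26-2, 7+20-2, 8+16-2, …, 26+2-2, 15+0) = 26
net[8] = max(2+26-2, 7+26-2, 8+20-2, …, 15+2-2, 33+0) = 33
net[9] = max(2+33-2, 7+26-2, 8+26-2, …, 33+2-2, 19+0) = 34
net[10] = max(2+34-2, 7+33-2, 8+26-2, …, 19+2-2, 28+0) = 40
One optimal plan: pieces 6 + 4 (1 cut) → $42 − $2 = $40.

40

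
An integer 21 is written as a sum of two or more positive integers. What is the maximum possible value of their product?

Define P[k] = max over 1≤i<k of i · max(k−i, P[k−i]); the inner max lets the remainder stay uncut if that's better.
P[2] = 1*max(1,0) = 1*1 = 1
P[3] = max(1*2, 2*1) = 2
P[4] = max(1*3, 2*2, 3*1) = 4
P[5] = max(1*4, 2*3, 3*2, 4*1) = 6
P[6] = max(1*6, 2*4, 3*3, 4*2, 5*1) = 9
P[7] = max(1*9, 2*6, 3*4, 4*3, 5*2, 6*1) = 12
P[8] = max(1*12, 2*9, 3*6, …, 6*2, 7*1) = 18
P[9] = max(1*18, 2*12, 3*9, …, 7*2, 8*1) = 27
P[10] = max(1*27, 2*18, 3*12, …, 8*2, 9*1) = 36
P[11] = max(1*36, 2*27, 3*18, …, 9*2, 10*1) = 54
P[12] = max(1*54, 2*36, 3*27, …, 10*2, 11*1) = 81
P[13] = max(1*81, 2*54, 3*36, …, 11*2, 12*1) = 108
P[14] = max(1*108, 2*81, 3*54, …, 12*2, 13*1) = 162
P[15] = max(1*162, 2*108, 3*81, …, 13*2, 14*1) = 243
P[16] = max(1*243, 2*162, 3*108, …, 14*2, 15*1) = 324
P[17] = max(1*324, 2*243, 3*162, …, 15*2, 16*1) = 486
P[18] = max(1*486, 2*324, 3*243, …, 16*2, 17*1) = 729
P[19] = max(1*729, 2*486, 3*324, …, 17*2, 18*1) = 972
P[20] = max(1*972, 2*729, 3*486, …, 18*2, 19*1) = 1458
P[21] = max(1*1458, 2*972, 3*729, …, 19*2, 20*1) = 2187
One optimal split: 3 + 3 + 3 + 3 + 3 + 3 + 3; product 3*3*3*3*3*3*3 = 2187.

2187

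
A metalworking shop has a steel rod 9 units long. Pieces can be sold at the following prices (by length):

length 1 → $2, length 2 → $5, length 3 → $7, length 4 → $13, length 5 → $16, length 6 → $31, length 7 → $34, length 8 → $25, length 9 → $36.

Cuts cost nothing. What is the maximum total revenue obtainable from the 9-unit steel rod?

39

Build r[k] bottom-up: r[k] = max over allowed piece i of (p[i] + r[k−i]).
r[1] = 2
r[2] = 5
r[3] = 7  (first piece 1, then r[2]=5)
r[4] = 13
r[5] = 16
r[6] = 31
r[7] = 34
r[8] = 36  (first piece 1, then r[7]=34)
r[9] = 39  (first piece 2, then r[7]=34)
One optimal cutting: 7 + 2 → $34 + $5 = $39.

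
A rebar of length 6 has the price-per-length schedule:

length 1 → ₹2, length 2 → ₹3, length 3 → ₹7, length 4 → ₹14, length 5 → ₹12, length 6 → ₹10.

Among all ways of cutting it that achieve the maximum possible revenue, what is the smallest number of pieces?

Build r[k] bottom-up: r[k] = max over allowed piece i of (p[i] + r[k−i]).
r[1] = 2
r[2] = 4  (first piece 1, then r[1]=2)
r[3] = 7
r[4] = 14
r[5] = 16  (first piece 1, then r[4]=14)
r[6] = 18  (first piece 1, then r[5]=16)
Maximum revenue is ₹18.
Now minimize piece count subject to staying optimal: for each k, pieces[k] = 1 + min over i with p[i]+r[k−i]=r[k] of pieces[k−i].
pieces[3] = 1
pieces[4] = 1
pieces[5] = 2
pieces[6] = 3

3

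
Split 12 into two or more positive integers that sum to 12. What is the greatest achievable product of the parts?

Define f[k] = max over 1≤i<k of i · max(k−i, f[k−i]); the inner max lets the remainder stay uncut if that's better.
f[2] = 1×max(1,0) = 1×1 = 1
f[3] = max(1×2, 2×1) = 2
f[4] = max(1×3, 2×2, 3×1) = 4
f[5] = max(1×4, 2×3, 3×2, 4×1) = 6
f[6] = max(1×6, 2×4, 3×3, 4×2, 5×1) = 9
f[7] = max(1×9, 2×6, 3×4, 4×3, 5×2, 6×1) = 12
f[8] = max(1×12, 2×9, 3×6, …, 6×2, 7×1) = 18
f[9] = max(1×18, 2×12, 3×9, …, 7×2, 8×1) = 27
f[10] = max(1×27, 2×18, 3×12, …, 8×2, 9×1) = 36
f[11] = max(1×36, 2×27, 3×18, …, 9×2, 10×1) = 54
f[12] = max(1×54, 2×36, 3×27, …, 10×2, 11×1) = 81
One optimal split: 3 + 3 + 3 + 3; product 3×3×3×3 = 81.

81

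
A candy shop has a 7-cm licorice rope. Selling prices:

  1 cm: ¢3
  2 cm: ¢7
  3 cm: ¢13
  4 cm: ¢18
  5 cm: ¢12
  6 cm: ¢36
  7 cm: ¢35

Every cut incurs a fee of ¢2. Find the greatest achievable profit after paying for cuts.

Build v[k] bottom-up: v[k] = max over allowed piece i of (p[i] + v[k−i]) − 2 per cut.
v[1] = 3
v[2] = 7
v[3] = 13
v[4] = 18
v[5] = 19  (first piece 1, then v[4]=18)
v[6] = 36
v[7] = 37  (first piece 1, then v[6]=36)
One optimal plan: pieces 6 + 1 (1 cut) → ¢39 − ¢2 = ¢37.

37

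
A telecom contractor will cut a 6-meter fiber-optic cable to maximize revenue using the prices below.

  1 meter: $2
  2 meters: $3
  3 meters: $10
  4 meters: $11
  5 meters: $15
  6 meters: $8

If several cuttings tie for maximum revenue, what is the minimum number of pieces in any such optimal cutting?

Consider every possible first cut. r[k] is the best of p[i]+r[k−i] over all sellable i≤k.
r[1] = 2
r[2] = max(2+2, 3+0) = 4
r[3] = max(2+4, 3+2, 10+0) = 10
r[4] = max(2+10, 3+4, 10+2, 11+0) = 12
r[5] = max(2+12, 3+10, 10+4, 11+2, 15+0) = 15
r[6] = max(2+15, 3+12, 10+10, 11+4, 15+2, 8+0) = 20
Maximum revenue is $20.
Now minimize piece count subject to staying optimal: for each k, pieces[k] = 1 + min over i with p[i]+r[k−i]=r[k] of pieces[k−i].
pieces[3] = 1
pieces[4] = 2
pieces[5] = 1
pieces[6] = 2

2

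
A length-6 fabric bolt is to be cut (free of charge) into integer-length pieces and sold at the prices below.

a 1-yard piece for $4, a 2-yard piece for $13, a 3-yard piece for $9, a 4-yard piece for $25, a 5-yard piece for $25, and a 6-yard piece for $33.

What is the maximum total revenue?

Build best[k] bottom-up: best[k] = max over allowed piece i of (p[i] + best[k−i]).
best[1] = 4
best[2] = 13
best[3] = 17  (first piece 1, then best[2]=13)
best[4] = 26  (first piece 2, then best[2]=13)
best[5] = 30  (first piece 1, then best[4]=26)
best[6] = 39  (first piece 2, then best[4]=26)
One optimal cutting: 2 + 2 + 2 → $13 + $13 + $13 = $39.

39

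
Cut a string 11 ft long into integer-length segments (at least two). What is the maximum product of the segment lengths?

54

Fill prod[k] for k=2..11: at each k try every first piece i and multiply by the better of (k−i) uncut or prod[k−i].
prod[2] = 1*max(1,0) = 1*1 = 1
prod[3] = 1*max(2,1) = 1*2 = 2
prod[4] = 2*max(2,1) = 2*2 = 4
prod[5] = 2*max(3,2) = 2*3 = 6
prod[6] = 3*max(3,2) = 3*3 = 9
prod[7] = 2*max(5,6) = 2*6 = 12
prod[8] = 2*max(6,9) = 2*9 = 18
prod[9] = 3*max(6,9) = 3*9 = 27
prod[10] = 2*max(8,18) = 2*18 = 36
prod[11] = 2*max(9,27) = 2*27 = 54
One optimal split: 3 + 3 + 3 + 2; product 3*3*3*2 = 54.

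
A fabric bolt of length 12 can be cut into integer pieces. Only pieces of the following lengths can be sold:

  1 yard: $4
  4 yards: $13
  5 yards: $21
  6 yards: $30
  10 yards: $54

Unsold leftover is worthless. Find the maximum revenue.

Let r[k] be the best obtainable value from length k. For each k, try every first piece i and keep the best of price[i] + r[k−i].
r[1] = 4
r[2] = 8  (first piece 1, then r[1]=4)
r[3] = 12  (first piece 1, then r[2]=8)
r[4] = 16  (first piece 1, then r[3]=12)
r[5] = 21
r[6] = 30
r[7] = 34  (first piece 1, then r[6]=30)
r[8] = 38  (first piece 1, then r[7]=34)
r[9] = 42  (first piece 1, then r[8]=38)
r[10] = 54
r[11] = 58  (first piece 1, then r[10]=54)
r[12] = 62  (first piece 1, then r[11]=58)
One optimal cutting: 10 + 1 + 1 → $62.

62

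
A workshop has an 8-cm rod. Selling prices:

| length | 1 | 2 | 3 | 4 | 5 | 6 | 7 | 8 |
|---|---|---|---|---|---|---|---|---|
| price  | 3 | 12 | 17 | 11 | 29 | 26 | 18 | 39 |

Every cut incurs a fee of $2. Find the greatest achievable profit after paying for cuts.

44

Build v[k] bottom-up: v[k] = max over allowed piece i of (p[i] + v[k−i]) − 2 per cut.
v[1] = 3
v[2] = max(3+3-2, 12+0) = 12
v[3] = max(3+12-2, 12+3-2, 17+0) = 17
v[4] = max(3+17-2, 12+12-2, 17+3-2, 11+0) = 22
v[5] = max(3+22-2, 12+17-2, 17+12-2, 11+3-2, 29+0) = 29
v[6] = max(3+29-2, 12+22-2, 17+17-2, 11+12-2, 29+3-2, 26+0) = 32
v[7] = max(3+32-2, 12+29-2, 17+22-2, …, 26+3-2, 18+0) = 39
v[8] = max(3+39-2, 12+32-2, 17+29-2, …, 18+3-2, 39+0) = 44
One optimal plan: pieces 5 + 3 (1 cut) → $46 − $2 = $44.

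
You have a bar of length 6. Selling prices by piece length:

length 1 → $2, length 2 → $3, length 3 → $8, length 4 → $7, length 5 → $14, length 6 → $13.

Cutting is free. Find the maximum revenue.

16

Let best[k] be the best obtainable value from length k. For each k, try every first piece i and keep the best of price[i] + best[k−i].
best[1] = 2
best[2] = 4  (first piece 1, then best[1]=2)
best[3] = 8
best[4] = 10  (first piece 1, then best[3]=8)
best[5] = 14
best[6] = 16  (first piece 1, then best[5]=14)
One optimal cutting: 5 + 1 → $14 + $2 = $16.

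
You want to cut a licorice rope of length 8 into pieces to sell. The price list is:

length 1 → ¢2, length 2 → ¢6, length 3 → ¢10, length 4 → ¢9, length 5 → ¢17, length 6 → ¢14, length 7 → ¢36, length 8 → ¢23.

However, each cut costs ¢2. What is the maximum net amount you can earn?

Let v[k] be the best obtainable value from length k. For each k, try every first piece i and keep the best of price[i] + v[k−i] minus the 2 cut fee when i<k.
v[1] = 2
v[2] = max(2+2-2, 6+0) = 6
v[3] = max(2+6-2, 6+2-2, 10+0) = 10
v[4] = max(2+10-2, 6+6-2, 10+2-2, 9+0) = 10
v[5] = max(2+10-2, 6+10-2, 10+6-2, 9+2-2, 17+0) = 17
v[6] = max(2+17-2, 6+10-2, 10+10-2, 9+6-2, 17+2-2, 14+0) = 18
v[7] = max(2+18-2, 6+17-2, 10+10-2, …, 14+2-2, 36+0) = 36
v[8] = max(2+36-2, 6+18-2, 10+17-2, …, 36+2-2, 23+0) = 36
One optimal plan: pieces 7 + 1 (1 cut) → ¢38 − ¢2 = ¢36.

36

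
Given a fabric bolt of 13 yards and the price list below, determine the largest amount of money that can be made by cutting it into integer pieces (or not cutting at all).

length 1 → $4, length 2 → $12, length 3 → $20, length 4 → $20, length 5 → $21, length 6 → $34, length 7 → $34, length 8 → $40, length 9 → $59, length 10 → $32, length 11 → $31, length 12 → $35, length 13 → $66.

Let R[k] be the best obtainable value from length k. For each k, try every first piece i and keep the best of price[i] + R[k−i].
R[1] = 4
R[2] = max(4+4, 12+0) = 12
R[3] = max(4+12, 12+4, 20+0) = 20
R[4] = max(4+20, 12+12, 20+4, 20+0) = 24
R[5] = max(4+24, 12+20, 20+12, 20+4, 21+0) = 32
R[6] = max(4+32, 12+24, 20+20, 20+12, 21+4, 34+0) = 40
R[7] = max(4+40, 12+32, 20+24, …, 34+4, 34+0) = 44
R[8] = max(4+44, 12+40, 20+32, …, 34+4, 40+0) = 52
R[9] = max(4+52, 12+44, 20+40, …, 40+4, 59+0) = 60
R[10] = max(4+60, 12+52, 20+44, …, 59+4, 32+0) = 64
R[11] = max(4+64, 12+60, 20+52, …, 32+4, 31+0) = 72
R[12] = max(4+72, 12+64, 20+60, …, 31+4, 35+0) = 80
R[13] = max(4+80, 12+72, 20+64, …, 35+4, 66+0) = 84
One optimal cutting: 3 + 3 + 3 + 3 + 1 → $20 + $20 + $20 + $20 + $4 = $84.

84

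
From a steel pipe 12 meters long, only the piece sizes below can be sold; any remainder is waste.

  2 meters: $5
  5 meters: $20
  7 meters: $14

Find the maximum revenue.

45

Let best[k] be the best obtainable value from length k. For each k, try every first piece i and keep the best of price[i] + best[k−i].
best[1] = 0
best[2] = 5
best[3] = 5
best[4] = 10  (first piece 2, then best[2]=5)
best[5] = max(5+5, 20+0) = 20
best[6] = max(5+10, 20+0) = 20
best[7] = max(5+20, 20+5, 14+0) = 25
best[8] = max(5+20, 20+5, 14+0) = 25
best[9] = max(5+25, 20+10, 14+5) = 30
best[10] = max(5+25, 20+20, 14+5) = 40
best[11] = max(5+30, 20+20, 14+10) = 40
best[12] = max(5+40, 20+25, 14+20) = 45
One optimal cutting: 5 + 5 + 2 → $45.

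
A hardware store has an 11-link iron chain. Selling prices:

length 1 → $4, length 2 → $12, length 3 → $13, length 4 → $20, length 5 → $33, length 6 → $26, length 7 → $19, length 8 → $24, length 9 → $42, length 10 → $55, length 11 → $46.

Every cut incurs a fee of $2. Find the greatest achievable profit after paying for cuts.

66

Consider every possible first cut. r[k] is the best of p[i]+r[k−i] over all sellable i≤k, charging 2 whenever i<k.
r[1] = 4
r[2] = 12
r[3] = 14  (first piece 1, then r[2]=12)
r[4] = 22  (first piece 2, then r[2]=12)
r[5] = 33
r[6] = 35  (first piece 1, then r[5]=33)
r[7] = 43  (first piece 2, then r[5]=33)
r[8] = 45  (first piece 1, then r[7]=43)
r[9] = 53  (first piece 2, then r[7]=43)
r[10] = 64  (first piece 5, then r[5]=33)
r[11] = 66  (first piece 1, then r[10]=64)
One optimal plan: pieces 5 + 5 + 1 (2 cuts) → $70 − $4 = $66.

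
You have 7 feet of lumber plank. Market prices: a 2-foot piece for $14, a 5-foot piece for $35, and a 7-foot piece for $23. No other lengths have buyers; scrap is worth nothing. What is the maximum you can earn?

Let f[k] be the best obtainable value from length k. For each k, try every first piece i and keep the best of price[i] + f[k−i].
f[1] = 0
f[2] = 14
f[3] = 14
f[4] = 28  (first piece 2, then f[2]=14)
f[5] = max(14+14, 35+0) = 35
f[6] = max(14+28, 35+0) = 42
f[7] = max(14+35, 35+14, 23+0) = 49
One optimal cutting: 5 + 2 → $49.

49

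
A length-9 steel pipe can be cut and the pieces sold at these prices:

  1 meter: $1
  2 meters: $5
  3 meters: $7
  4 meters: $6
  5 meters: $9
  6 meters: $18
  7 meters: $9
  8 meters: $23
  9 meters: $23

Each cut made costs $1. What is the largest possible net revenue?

24

Consider every possible first cut. r[k] is the best of p[i]+r[k−i] over all sellable i≤k, charging 1 whenever i<k.
r[1] = 1
r[2] = max(1+1-1, 5+0) = 5
r[3] = max(1+5-1, 5+1-1, 7+0) = 7
r[4] = max(1+7-1, 5+5-1, 7+1-1, 6+0) = 9
r[5] = max(1+9-1, 5+7-1, 7+5-1, 6+1-1, 9+0) = 11
r[6] = max(1+11-1, 5+9-1, 7+7-1, 6+5-1, 9+1-1, 18+0) = 18
r[7] = max(1+18-1, 5+11-1, 7+9-1, …, 18+1-1, 9+0) = 18
r[8] = max(1+18-1, 5+18-1, 7+11-1, …, 9+1-1, 23+0) = 23
r[9] = max(1+23-1, 5+18-1, 7+18-1, …, 23+1-1, 23+0) = 24
One optimal plan: pieces 6 + 3 (1 cut) → $25 − $1 = $24.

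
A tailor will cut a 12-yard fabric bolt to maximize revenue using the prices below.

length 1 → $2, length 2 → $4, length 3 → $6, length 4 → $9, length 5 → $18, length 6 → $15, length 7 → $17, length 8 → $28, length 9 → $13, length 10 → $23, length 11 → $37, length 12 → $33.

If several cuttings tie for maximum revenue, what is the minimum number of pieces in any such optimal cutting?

Build r[k] bottom-up: r[k] = max over allowed piece i of (p[i] + r[k−i]).
r[1] = 2
r[2] = max(2+2, 4+0) = 4
r[3] = max(2+4, 4+2, 6+0) = 6
r[4] = max(2+6, 4+4, 6+2, 9+0) = 9
r[5] = max(2+9, 4+6, 6+4, 9+2, 18+0) = 18
r[6] = max(2+18, 4+9, 6+6, 9+4, 18+2, 15+0) = 20
r[7] = max(2+20, 4+18, 6+9, …, 15+2, 17+0) = 22
r[8] = max(2+22, 4+20, 6+18, …, 17+2, 28+0) = 28
r[9] = max(2+28, 4+22, 6+20, …, 28+2, 13+0) = 30
r[10] = max(2+30, 4+28, 6+22, …, 13+2, 23+0) = 36
r[11] = max(2+36, 4+30, 6+28, …, 23+2, 37+0) = 38
r[12] = max(2+38, 4+36, 6+30, …, 37+2, 33+0) = 40
Maximum revenue is $40.
Now minimize piece count subject to staying optimal: for each k, pieces[k] = 1 + min over i with p[i]+r[k−i]=r[k] of pieces[k−i].
pieces[9] = 2
pieces[10] = 2
pieces[11] = 3
pieces[12] = 3

3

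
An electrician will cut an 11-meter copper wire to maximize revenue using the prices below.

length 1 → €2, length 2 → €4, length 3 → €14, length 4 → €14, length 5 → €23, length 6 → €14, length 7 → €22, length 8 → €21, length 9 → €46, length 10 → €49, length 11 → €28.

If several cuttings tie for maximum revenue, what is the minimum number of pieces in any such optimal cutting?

Let r[k] be the best obtainable value from length k. For each k, try every first piece i and keep the best of price[i] + r[k−i].
r[1] = 2
r[2] = 4  (first piece 1, then r[1]=2)
r[3] = 14
r[4] = 16  (first piece 1, then r[3]=14)
r[5] = 23
r[6] = 28  (first piece 3, then r[3]=14)
r[7] = 30  (first piece 1, then r[6]=28)
r[8] = 37  (first piece 3, then r[5]=23)
r[9] = 46
r[10] = 49
r[11] = 51  (first piece 1, then r[10]=49)
Maximum revenue is €51.
Now minimize piece count subject to staying optimal: for each k, pieces[k] = 1 + min over i with p[i]+r[k−i]=r[k] of pieces[k−i].
pieces[8] = 2
pieces[9] = 1
pieces[10] = 1
pieces[11] = 2

2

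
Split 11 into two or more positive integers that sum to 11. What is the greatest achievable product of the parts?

54

Define m[k] = max over 1≤i<k of i · max(k−i, m[k−i]); the inner max lets the remainder stay uncut if that's better.
Small cases: m[2]=1, m[3]=2, m[4]=4, m[5]=6, m[6]=9.
m[7] = max(1×9, 2×6, 3×4, 4×3, 5×2, 6×1) = 12
m[8] = max(1×12, 2×9, 3×6, …, 6×2, 7×1) = 18
m[9] = max(1×18, 2×12, 3×9, …, 7×2, 8×1) = 27
m[10] = max(1×27, 2×18, 3×12, …, 8×2, 9×1) = 36
m[11] = max(1×36, 2×27, 3×18, …, 9×2, 10×1) = 54
One optimal split: 3 + 3 + 3 + 2; product 3×3×3×2 = 54.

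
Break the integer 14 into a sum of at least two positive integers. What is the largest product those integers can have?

162

Let g[k] be the best product for length k (with at least one cut). For each first piece i, the rest contributes max(k−i, g[k−i]).
g[2] = 1×max(1,0) = 1×1 = 1
g[3] = 1×max(2,1) = 1×2 = 2
g[4] = 2×max(2,1) = 2×2 = 4
g[5] = 2×max(3,2) = 2×3 = 6
g[6] = 3×max(3,2) = 3×3 = 9
g[7] = 2×max(5,6) = 2×6 = 12
g[8] = 2×max(6,9) = 2×9 = 18
g[9] = 3×max(6,9) = 3×9 = 27
g[10] = 2×max(8,18) = 2×18 = 36
g[11] = 2×max(9,27) = 2×27 = 54
g[12] = 3×max(9,27) = 3×27 = 81
g[13] = 2×max(11,54) = 2×54 = 108
g[14] = 2×max(12,81) = 2×81 = 162
One optimal split: 3 + 3 + 3 + 3 + 2; product 3×3×3×3×2 = 162.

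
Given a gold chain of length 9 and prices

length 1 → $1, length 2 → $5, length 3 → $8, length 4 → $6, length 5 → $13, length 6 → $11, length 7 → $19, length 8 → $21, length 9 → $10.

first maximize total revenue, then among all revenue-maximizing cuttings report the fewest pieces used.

2

Build r[k] bottom-up: r[k] = max over allowed piece i of (p[i] + r[k−i]).
r[1] = 1
r[2] = max(1+1, 5+0) = 5
r[3] = max(1+5, 5+1, 8+0) = 8
r[4] = max(1+8, 5+5, 8+1, 6+0) = 10
r[5] = max(1+10, 5+8, 8+5, 6+1, 13+0) = 13
r[6] = max(1+13, 5+10, 8+8, 6+5, 13+1, 11+0) = 16
r[7] = max(1+16, 5+13, 8+10, …, 11+1, 19+0) = 19
r[8] = max(1+19, 5+16, 8+13, …, 19+1, 21+0) = 21
r[9] = max(1+21, 5+19, 8+16, …, 21+1, 10+0) = 24
Maximum revenue is $24.
Now minimize piece count subject to staying optimal: for each k, pieces[k] = 1 + min over i with p[i]+r[k−i]=r[k] of pieces[k−i].
pieces[6] = 2
pieces[7] = 1
pieces[8] = 1
pieces[9] = 2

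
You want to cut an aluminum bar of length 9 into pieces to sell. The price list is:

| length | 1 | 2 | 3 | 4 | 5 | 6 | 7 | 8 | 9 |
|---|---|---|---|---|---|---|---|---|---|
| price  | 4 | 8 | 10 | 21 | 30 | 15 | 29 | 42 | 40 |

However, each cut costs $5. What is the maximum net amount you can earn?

46

Let r[k] be the best obtainable value from length k. For each k, try every first piece i and keep the best of price[i] + r[k−i] minus the 5 cut fee when i<k.
r[1] = 4
r[2] = 8
r[3] = 10
r[4] = 21
r[5] = 30
r[6] = 29  (first piece 1, then r[5]=30)
r[7] = 33  (first piece 2, then r[5]=30)
r[8] = 42
r[9] = 46  (first piece 4, then r[5]=30)
One optimal plan: pieces 5 + 4 (1 cut) → $51 − $5 = $46.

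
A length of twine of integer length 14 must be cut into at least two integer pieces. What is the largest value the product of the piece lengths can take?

162

Define prod[k] = max over 1≤i<k of i · max(k−i, prod[k−i]); the inner max lets the remainder stay uncut if that's better.
prod[2] = 1·max(1,0) = 1·1 = 1
prod[3] = 1·max(2,1) = 1·2 = 2
prod[4] = 2·max(2,1) = 2·2 = 4
prod[5] = 2·max(3,2) = 2·3 = 6
prod[6] = 3·max(3,2) = 3·3 = 9
prod[7] = 2·max(5,6) = 2·6 = 12
prod[8] = 2·max(6,9) = 2·9 = 18
prod[9] = 3·max(6,9) = 3·9 = 27
prod[10] = 2·max(8,18) = 2·18 = 36
prod[11] = 2·max(9,27) = 2·27 = 54
prod[12] = 3·max(9,27) = 3·27 = 81
prod[13] = 2·max(11,54) = 2·54 = 108
prod[14] = 2·max(12,81) = 2·81 = 162
One optimal split: 3 + 3 + 3 + 3 + 2; product 3·3·3·3·2 = 162.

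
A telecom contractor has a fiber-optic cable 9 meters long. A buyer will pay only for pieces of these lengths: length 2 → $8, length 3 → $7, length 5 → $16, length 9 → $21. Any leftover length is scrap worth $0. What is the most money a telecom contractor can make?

Consider every possible first cut. r[k] is the best of p[i]+r[k−i] over all sellable i≤k.
r[1] = 0
r[2] = 8
r[3] = 8
r[4] = 16  (first piece 2, then r[2]=8)
r[5] = 16
r[6] = 24  (first piece 2, then r[4]=16)
r[7] = 24
r[8] = 32  (first piece 2, then r[6]=24)
r[9] = 32
One optimal cutting: pieces 2 + 2 + 2 + 2 with 1 meter of scrap → $32.

32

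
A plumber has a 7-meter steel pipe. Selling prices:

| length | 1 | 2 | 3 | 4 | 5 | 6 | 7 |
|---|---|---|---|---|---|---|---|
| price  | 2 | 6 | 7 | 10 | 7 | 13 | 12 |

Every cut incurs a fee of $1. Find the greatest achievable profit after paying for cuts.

Build net[k] bottom-up: net[k] = max over allowed piece i of (p[i] + net[k−i]) − 1 per cut.
net[1] = 2
net[2] = max(2+2-1, 6+0) = 6
net[3] = max(2+6-1, 6+2-1, 7+0) = 7
net[4] = max(2+7-1, 6+6-1, 7+2-1, 10+0) = 11
net[5] = max(2+11-1, 6+7-1, 7+6-1, 10+2-1, 7+0) = 12
net[6] = max(2+12-1, 6+11-1, 7+7-1, 10+6-1, 7+2-1, 13+0) = 16
net[7] = max(2+16-1, 6+12-1, 7+11-1, …, 13+2-1, 12+0) = 17
One optimal plan: pieces 2 + 2 + 2 + 1 (3 cuts) → $20 − $3 = $17.

17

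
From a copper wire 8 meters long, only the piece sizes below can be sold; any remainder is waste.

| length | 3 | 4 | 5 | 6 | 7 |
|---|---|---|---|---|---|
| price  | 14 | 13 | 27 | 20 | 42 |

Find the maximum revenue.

42

Build best[k] bottom-up: best[k] = max over allowed piece i of (p[i] + best[k−i]).
best[1] = 0
best[2] = 0
best[3] = 14
best[4] = 14
best[5] = 27
best[6] = 28  (first piece 3, then best[3]=14)
best[7] = 42
best[8] = 42
One optimal cutting: pieces 7 with 1 meter of scrap → €42.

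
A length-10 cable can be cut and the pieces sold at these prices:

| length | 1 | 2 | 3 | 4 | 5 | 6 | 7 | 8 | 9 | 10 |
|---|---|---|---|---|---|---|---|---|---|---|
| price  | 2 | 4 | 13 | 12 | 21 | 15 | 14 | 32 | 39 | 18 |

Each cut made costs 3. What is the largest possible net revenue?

39

Let v[k] be the best obtainable value from length k. For each k, try every first piece i and keep the best of price[i] + v[k−i] minus the 3 cut fee when i<k.
v[1] = 2
v[2] = 4
v[3] = 13
v[4] = 12  (first piece 1, then v[3]=13)
v[5] = 21
v[6] = 23  (first piece 3, then v[3]=13)
v[7] = 22  (first piece 1, then v[6]=23)
v[8] = 32
v[9] = 39
v[10] = 39  (first piece 5, then v[5]=21)
One optimal plan: pieces 5 + 5 (1 cut) → 42 − 3 = 39.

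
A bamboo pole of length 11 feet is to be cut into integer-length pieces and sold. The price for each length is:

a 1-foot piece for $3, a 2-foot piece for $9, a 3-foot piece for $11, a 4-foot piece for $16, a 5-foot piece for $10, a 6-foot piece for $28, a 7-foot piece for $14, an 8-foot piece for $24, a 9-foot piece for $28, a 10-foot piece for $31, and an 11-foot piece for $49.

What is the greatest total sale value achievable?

49

Let best[k] be the best obtainable value from length k. For each k, try every first piece i and keep the best of price[i] + best[k−i].
best[1] = 3
best[2] = max(3+3, 9+0) = 9
best[3] = max(3+9, 9+3, 11+0) = 12
best[4] = max(3+12, 9+9, 11+3, 16+0) = 18
best[5] = max(3+18, 9+12, 11+9, 16+3, 10+0) = 21
best[6] = max(3+21, 9+18, 11+12, 16+9, 10+3, 28+0) = 28
best[7] = max(3+28, 9+21, 11+18, …, 28+3, 14+0) = 31
best[8] = max(3+31, 9+28, 11+21, …, 14+3, 24+0) = 37
best[9] = max(3+37, 9+31, 11+28, …, 24+3, 28+0) = 40
best[10] = max(3+40, 9+37, 11+31, …, 28+3, 31+0) = 46
best[11] = max(3+46, 9+40, 11+37, …, 31+3, 49+0) = 49
One optimal cutting: 6 + 2 + 2 + 1 → $28 + $9 + $9 + $3 = $49.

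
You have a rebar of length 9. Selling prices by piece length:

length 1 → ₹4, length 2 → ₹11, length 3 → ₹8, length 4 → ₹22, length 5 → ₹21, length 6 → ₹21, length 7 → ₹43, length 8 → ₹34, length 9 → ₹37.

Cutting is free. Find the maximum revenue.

54

Build best[k] bottom-up: best[k] = max over allowed piece i of (p[i] + best[k−i]).
best[1] = 4
best[2] = max(4+4, 11+0) = 11
best[3] = max(4+11, 11+4, 8+0) = 15
best[4] = max(4+15, 11+11, 8+4, 22+0) = 22
best[5] = max(4+22, 11+15, 8+11, 22+4, 21+0) = 26
best[6] = max(4+26, 11+22, 8+15, 22+11, 21+4, 21+0) = 33
best[7] = max(4+33, 11+26, 8+22, …, 21+4, 43+0) = 43
best[8] = max(4+43, 11+33, 8+26, …, 43+4, 34+0) = 47
best[9] = max(4+47, 11+43, 8+33, …, 34+4, 37+0) = 54
One optimal cutting: 7 + 2 → ₹43 + ₹11 = ₹54.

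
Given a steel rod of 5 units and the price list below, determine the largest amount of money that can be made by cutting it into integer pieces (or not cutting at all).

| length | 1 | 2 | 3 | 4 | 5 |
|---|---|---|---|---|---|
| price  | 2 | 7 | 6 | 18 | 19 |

Consider every possible first cut. v[k] is the best of p[i]+v[k−i] over all sellable i≤k.
v[1] = 2
v[2] = 7
v[3] = 9  (first piece 1, then v[2]=7)
v[4] = 18
v[5] = 20  (first piece 1, then v[4]=18)
One optimal cutting: 4 + 1 → $18 + $2 = $20.

20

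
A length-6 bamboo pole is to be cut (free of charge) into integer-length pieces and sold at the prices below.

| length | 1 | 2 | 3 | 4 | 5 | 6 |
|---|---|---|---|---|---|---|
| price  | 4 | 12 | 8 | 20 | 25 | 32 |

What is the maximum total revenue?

36

Build best[k] bottom-up: best[k] = max over allowed piece i of (p[i] + best[k−i]).
best[1] = 4
best[2] = 12
best[3] = 16  (first piece 1, then best[2]=12)
best[4] = 24  (first piece 2, then best[2]=12)
best[5] = 28  (first piece 1, then best[4]=24)
best[6] = 36  (first piece 2, then best[4]=24)
One optimal cutting: 2 + 2 + 2 → $12 + $12 + $12 = $36.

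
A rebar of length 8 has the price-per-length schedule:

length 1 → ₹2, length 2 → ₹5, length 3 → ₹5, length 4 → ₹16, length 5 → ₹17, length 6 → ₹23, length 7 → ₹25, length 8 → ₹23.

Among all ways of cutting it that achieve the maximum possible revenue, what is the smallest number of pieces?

2

Build r[k] bottom-up: r[k] = max over allowed piece i of (p[i] + r[k−i]).
r[1] = 2
r[2] = 5
r[3] = 7  (first piece 1, then r[2]=5)
r[4] = 16
r[5] = 18  (first piece 1, then r[4]=16)
r[6] = 23
r[7] = 25  (first piece 1, then r[6]=23)
r[8] = 32  (first piece 4, then r[4]=16)
Maximum revenue is ₹32.
Now minimize piece count subject to staying optimal: for each k, pieces[k] = 1 + min over i with p[i]+r[k−i]=r[k] of pieces[k−i].
pieces[5] = 2
pieces[6] = 1
pieces[7] = 1
pieces[8] = 2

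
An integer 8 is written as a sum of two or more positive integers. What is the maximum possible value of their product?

Let prod[k] be the best product for length k (with at least one cut). For each first piece i, the rest contributes max(k−i, prod[k−i]).
prod[2] = 1*max(1,0) = 1*1 = 1
prod[3] = 1*max(2,1) = 1*2 = 2
prod[4] = 2*max(2,1) = 2*2 = 4
prod[5] = 2*max(3,2) = 2*3 = 6
prod[6] = 3*max(3,2) = 3*3 = 9
prod[7] = 2*max(5,6) = 2*6 = 12
prod[8] = 2*max(6,9) = 2*9 = 18
One optimal split: 3 + 3 + 2; product 3*3*2 = 18.

18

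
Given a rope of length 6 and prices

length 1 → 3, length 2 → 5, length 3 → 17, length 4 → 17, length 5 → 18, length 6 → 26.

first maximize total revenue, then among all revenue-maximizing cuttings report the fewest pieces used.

2

Let r[k] be the best obtainable value from length k. For each k, try every first piece i and keep the best of price[i] + r[k−i].
r[1] = 3
r[2] = 6  (first piece 1, then r[1]=3)
r[3] = 17
r[4] = 20  (first piece 1, then r[3]=17)
r[5] = 23  (first piece 1, then r[4]=20)
r[6] = 34  (first piece 3, then r[3]=17)
Maximum revenue is 34.
Now minimize piece count subject to staying optimal: for each k, pieces[k] = 1 + min over i with p[i]+r[k−i]=r[k] of pieces[k−i].
pieces[3] = 1
pieces[4] = 2
pieces[5] = 3
pieces[6] = 2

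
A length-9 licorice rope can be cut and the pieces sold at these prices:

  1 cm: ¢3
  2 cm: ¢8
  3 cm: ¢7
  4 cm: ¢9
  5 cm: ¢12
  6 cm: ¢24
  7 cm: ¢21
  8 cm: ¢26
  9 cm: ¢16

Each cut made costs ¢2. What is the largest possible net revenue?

Let net[k] be the best obtainable value from length k. For each k, try every first piece i and keep the best of price[i] + net[k−i] minus the 2 cut fee when i<k.
net[1] = 3
net[2] = 8
net[3] = 9  (first piece 1, then net[2]=8)
net[4] = 14  (first piece 2, then net[2]=8)
net[5] = 15  (first piece 1, then net[4]=14)
net[6] = 24
net[7] = 25  (first piece 1, then net[6]=24)
net[8] = 30  (first piece 2, then net[6]=24)
net[9] = 31  (first piece 1, then net[8]=30)
One optimal plan: pieces 6 + 2 + 1 (2 cuts) → ¢35 − ¢4 = ¢31.

31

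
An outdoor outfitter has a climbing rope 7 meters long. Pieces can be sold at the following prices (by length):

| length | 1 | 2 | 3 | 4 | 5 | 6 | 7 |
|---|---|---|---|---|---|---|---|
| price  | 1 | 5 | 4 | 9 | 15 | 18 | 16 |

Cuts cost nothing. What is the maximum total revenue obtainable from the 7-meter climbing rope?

20

Let R[k] be the best obtainable value from length k. For each k, try every first piece i and keep the best of price[i] + R[k−i].
R[1] = 1
R[2] = 5
R[3] = 6  (first piece 1, then R[2]=5)
R[4] = 10  (first piece 2, then R[2]=5)
R[5] = 15
R[6] = 18
R[7] = 20  (first piece 2, then R[5]=15)
One optimal cutting: 5 + 2 → €15 + €5 = €20.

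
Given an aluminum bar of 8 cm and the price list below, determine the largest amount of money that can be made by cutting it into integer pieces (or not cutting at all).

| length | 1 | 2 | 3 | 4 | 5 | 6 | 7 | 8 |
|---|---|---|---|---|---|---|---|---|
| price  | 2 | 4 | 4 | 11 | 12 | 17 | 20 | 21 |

Consider every possible first cut. r[k] is the best of p[i]+r[k−i] over all sellable i≤k.
r[1] = 2
r[2] = max(2+2, 4+0) = 4
r[3] = max(2+4, 4+2, 4+0) = 6
r[4] = max(2+6, 4+4, 4+2, 11+0) = 11
r[5] = max(2+11, 4+6, 4+4, 11+2, 12+0) = 13
r[6] = max(2+13, 4+11, 4+6, 11+4, 12+2, 17+0) = 17
r[7] = max(2+17, 4+13, 4+11, …, 17+2, 20+0) = 20
r[8] = max(2+20, 4+17, 4+13, …, 20+2, 21+0) = 22
One optimal cutting: 7 + 1 → $20 + $2 = $22.

22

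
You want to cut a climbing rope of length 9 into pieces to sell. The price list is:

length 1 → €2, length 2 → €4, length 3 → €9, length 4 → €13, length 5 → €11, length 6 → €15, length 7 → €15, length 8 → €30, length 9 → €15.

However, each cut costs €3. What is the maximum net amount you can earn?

29

Consider every possible first cut. net[k] is the best of p[i]+net[k−i] over all sellable i≤k, charging 3 whenever i<k.
net[1] = 2
net[2] = 4
net[3] = 9
net[4] = 13
net[5] = 12  (first piece 1, then net[4]=13)
net[6] = 15  (first piece 3, then net[3]=9)
net[7] = 19  (first piece 3, then net[4]=13)
net[8] = 30
net[9] = 29  (first piece 1, then net[8]=30)
One optimal plan: pieces 8 + 1 (1 cut) → €32 − €3 = €29.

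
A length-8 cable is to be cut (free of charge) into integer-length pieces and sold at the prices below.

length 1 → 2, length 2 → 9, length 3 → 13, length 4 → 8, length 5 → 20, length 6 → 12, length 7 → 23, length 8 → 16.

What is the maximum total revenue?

Build v[k] bottom-up: v[k] = max over allowed piece i of (p[i] + v[k−i]).
v[1] = 2
v[2] = 9
v[3] = 13
v[4] = 18  (first piece 2, then v[2]=9)
v[5] = 22  (first piece 2, then v[3]=13)
v[6] = 27  (first piece 2, then v[4]=18)
v[7] = 31  (first piece 2, then v[5]=22)
v[8] = 36  (first piece 2, then v[6]=27)
One optimal cutting: 2 + 2 + 2 + 2 → 9 + 9 + 9 + 9 = 36.

36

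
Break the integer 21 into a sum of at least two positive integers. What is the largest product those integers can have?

2187

Define m[k] = max over 1≤i<k of i · max(k−i, m[k−i]); the inner max lets the remainder stay uncut if that's better.
m[2] = 1×max(1,0) = 1×1 = 1
m[3] = 1×max(2,1) = 1×2 = 2
m[4] = 2×max(2,1) = 2×2 = 4
m[5] = 2×max(3,2) = 2×3 = 6
m[6] = 3×max(3,2) = 3×3 = 9
m[7] = 2×max(5,6) = 2×6 = 12
m[8] = 2×max(6,9) = 2×9 = 18
m[9] = 3×max(6,9) = 3×9 = 27
m[10] = 2×max(8,18) = 2×18 = 36
m[11] = 2×max(9,27) = 2×27 = 54
m[12] = 3×max(9,27) = 3×27 = 81
m[13] = 2×max(11,54) = 2×54 = 108
m[14] = 2×max(12,81) = 2×81 = 162
m[15] = 3×max(12,81) = 3×81 = 243
m[16] = 2×max(14,162) = 2×162 = 324
m[17] = 2×max(15,243) = 2×243 = 486
m[18] = 3×max(15,243) = 3×243 = 729
m[19] = 2×max(17,486) = 2×486 = 972
m[20] = 2×max(18,729) = 2×729 = 1458
m[21] = 3×max(18,729) = 3×729 = 2187
One optimal split: 3 + 3 + 3 + 3 + 3 + 3 + 3; product 3×3×3×3×3×3×3 = 2187.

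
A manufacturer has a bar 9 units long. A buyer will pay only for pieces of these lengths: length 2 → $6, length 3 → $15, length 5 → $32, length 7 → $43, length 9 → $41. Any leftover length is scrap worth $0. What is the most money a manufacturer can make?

Consider every possible first cut. best[k] is the best of p[i]+best[k−i] over all sellable i≤k.
best[1] = 0
best[2] = 6
best[3] = 15
best[4] = 15
best[5] = 32
best[6] = 32
best[7] = 43
best[8] = 47  (first piece 3, then best[5]=32)
best[9] = 49  (first piece 2, then best[7]=43)
One optimal cutting: 7 + 2 → $49.

49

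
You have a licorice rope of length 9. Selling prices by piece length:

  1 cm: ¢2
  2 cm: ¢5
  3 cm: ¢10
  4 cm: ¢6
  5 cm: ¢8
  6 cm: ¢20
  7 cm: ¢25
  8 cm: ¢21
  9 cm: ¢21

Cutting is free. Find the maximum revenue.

Consider every possible first cut. r[k] is the best of p[i]+r[k−i] over all sellable i≤k.
r[1] = 2
r[2] = 5
r[3] = 10
r[4] = 12  (first piece 1, then r[3]=10)
r[5] = 15  (first piece 2, then r[3]=10)
r[6] = 20  (first piece 3, then r[3]=10)
r[7] = 25
r[8] = 27  (first piece 1, then r[7]=25)
r[9] = 30  (first piece 2, then r[7]=25)
One optimal cutting: 7 + 2 → ¢25 + ¢5 = ¢30.

30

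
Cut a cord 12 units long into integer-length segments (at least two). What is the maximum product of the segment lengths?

81

Let prod[k] be the best product for length k (with at least one cut). For each first piece i, the rest contributes max(k−i, prod[k−i]).
prod[2] = 1·max(1,0) = 1·1 = 1
prod[3] = 1·max(2,1) = 1·2 = 2
prod[4] = 2·max(2,1) = 2·2 = 4
prod[5] = 2·max(3,2) = 2·3 = 6
prod[6] = 3·max(3,2) = 3·3 = 9
prod[7] = 2·max(5,6) = 2·6 = 12
prod[8] = 2·max(6,9) = 2·9 = 18
prod[9] = 3·max(6,9) = 3·9 = 27
prod[10] = 2·max(8,18) = 2·18 = 36
prod[11] = 2·max(9,27) = 2·27 = 54
prod[12] = 3·max(9,27) = 3·27 = 81
One optimal split: 3 + 3 + 3 + 3; product 3·3·3·3 = 81.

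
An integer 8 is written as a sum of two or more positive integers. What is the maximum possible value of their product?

Define prod[k] = max over 1≤i<k of i · max(k−i, prod[k−i]); the inner max lets the remainder stay uncut if that's better.
prod[2] = 1*max(1,0) = 1*1 = 1
prod[3] = max(1*2, 2*1) = 2
prod[4] = max(1*3, 2*2, 3*1) = 4
prod[5] = max(1*4, 2*3, 3*2, 4*1) = 6
prod[6] = max(1*6, 2*4, 3*3, 4*2, 5*1) = 9
prod[7] = max(1*9, 2*6, 3*4, 4*3, 5*2, 6*1) = 12
prod[8] = max(1*12, 2*9, 3*6, …, 6*2, 7*1) = 18
One optimal split: 3 + 3 + 2; product 3*3*2 = 18.

18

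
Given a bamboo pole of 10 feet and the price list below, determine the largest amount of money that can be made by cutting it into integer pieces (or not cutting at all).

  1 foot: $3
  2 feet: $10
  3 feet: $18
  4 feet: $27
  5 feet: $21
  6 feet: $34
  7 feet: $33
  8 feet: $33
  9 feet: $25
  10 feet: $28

64

Let r[k] be the best obtainable value from length k. For each k, try every first piece i and keep the best of price[i] + r[k−i].
r[1] = 3
r[2] = 10
r[3] = 18
r[4] = 27
r[5] = 30  (first piece 1, then r[4]=27)
r[6] = 37  (first piece 2, then r[4]=27)
r[7] = 45  (first piece 3, then r[4]=27)
r[8] = 54  (first piece 4, then r[4]=27)
r[9] = 57  (first piece 1, then r[8]=54)
r[10] = 64  (first piece 2, then r[8]=54)
One optimal cutting: 4 + 4 + 2 → $27 + $27 + $10 = $64.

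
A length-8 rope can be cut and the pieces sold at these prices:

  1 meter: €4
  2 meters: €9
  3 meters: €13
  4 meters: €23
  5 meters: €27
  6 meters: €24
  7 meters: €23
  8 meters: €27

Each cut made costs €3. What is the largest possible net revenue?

Let v[k] be the best obtainable value from length k. For each k, try every first piece i and keep the best of price[i] + v[k−i] minus the 3 cut fee when i<k.
v[1] = 4
v[2] = max(4+4-3, 9+0) = 9
v[3] = max(4+9-3, 9+4-3, 13+0) = 13
v[4] = max(4+13-3, 9+9-3, 13+4-3, 23+0) = 23
v[5] = max(4+23-3, 9+13-3, 13+9-3, 23+4-3, 27+0) = 27
v[6] = max(4+27-3, 9+23-3, 13+13-3, 23+9-3, 27+4-3, 24+0) = 29
v[7] = max(4+29-3, 9+27-3, 13+23-3, …, 24+4-3, 23+0) = 33
v[8] = max(4+33-3, 9+29-3, 13+27-3, …, 23+4-3, 27+0) = 43
One optimal plan: pieces 4 + 4 (1 cut) → €46 − €3 = €43.

43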